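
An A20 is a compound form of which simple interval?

augmented sixth

Subtracting seven from the interval number removes an octave: 20 − 14 = 6.
Quality carries through unchanged, so the simple form is an augmented sixth.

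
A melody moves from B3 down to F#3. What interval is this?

Descending from B3 to F#3 is the same interval as ascending F#3 to B3.
F to B spans four letter names (F-G-A-B): a fourth.
F#3 to B3 is 5 semitones, matching the perfect fourth exactly, so the quality is perfect.

P4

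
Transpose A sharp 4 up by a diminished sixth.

Counting six letter names up from A lands on F.
A diminished sixth spans 7 semitones, so from A#4 the target pitch is F5.

F 5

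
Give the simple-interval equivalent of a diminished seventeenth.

diminished 3rd

Each octave removed subtracts seven from the number: 17 − 14 = 3.
Quality carries through unchanged, so the simple form is a diminished third.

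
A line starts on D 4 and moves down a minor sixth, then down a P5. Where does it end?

B 2

Down a minor sixth from D4: F#3 (8 semitones down).
Down a perfect fifth from F#3: B2 (7 semitones down).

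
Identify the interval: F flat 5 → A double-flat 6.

m10

F to A spans three letter names (F-G-A), plus an octave: a tenth.
A major tenth would be 16 semitones, but Fb5 to Abb6 is 15 — one semitone narrower, making it a minor tenth.
(Equivalently, a compound minor third: a minor third plus an octave.)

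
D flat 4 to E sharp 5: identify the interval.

doubly augmented 9th

D to E spans two letter names (D-E), plus an octave — that makes it a ninth of some quality.
The major ninth is 14 semitones; here we have 16, two semitones wider: doubly augmented.
(Equivalently, a compound doubly augmented second: a doubly augmented second plus an octave.)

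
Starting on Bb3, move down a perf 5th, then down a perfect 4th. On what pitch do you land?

Bb3 down a perfect fifth → Eb3 (7 semitones).
Eb3 down a perfect fourth → Bb2 (5 semitones).

Bb2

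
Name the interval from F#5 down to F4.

augmented octave

Descending from F#5 to F4 is the same interval as ascending F4 to F#5.
F to F is the same letter name, plus an octave: an octave.
F4 to F#5 spans 13 semitones — one semitone wider than the perfect octave (12) — giving an augmented octave.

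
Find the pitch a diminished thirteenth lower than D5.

F##3

Counting six letter names plus an octave down from D lands on F.
A diminished thirteenth is 19 semitones; 19 semitones down from D5 gives F##3.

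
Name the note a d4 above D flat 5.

G double-flat 5

Counting four letter names up from D lands on G.
A diminished fourth spans 4 semitones, so from Db5 the target pitch is Gbb5.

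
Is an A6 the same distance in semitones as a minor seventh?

An augmented sixth spans 10 semitones, and a minor seventh also spans 10 semitones — they're enharmonic.

Yes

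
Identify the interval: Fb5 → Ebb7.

F to E spans seven letter names (F-G-A-B-C-D-E), plus an octave: a fourteenth.
At 22 semitones, Fb5→Ebb7 falls one short of a major fourteenth: minor.
(Equivalently, a compound minor seventh: a minor seventh plus an octave.)

m14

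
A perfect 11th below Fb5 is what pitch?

The eleventh's letter: F down four letter names plus an octave → C.
A perfect eleventh is 17 semitones; 17 semitones down from Fb5 gives Cb4.

Cb4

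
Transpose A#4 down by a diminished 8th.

A##3

The letter stays A (same as the start), shifted an octave down.
Moving 11 semitones down from A#4 (the size of a diminished octave) reaches A##3.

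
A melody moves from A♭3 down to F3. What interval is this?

minor third

Descending from Ab3 to F3 is the same interval as ascending F3 to Ab3.
F to A spans three letter names (F-G-A), so the interval is some kind of third.
F3 to Ab3 is 3 semitones, a half step short of the major third (4), so this is minor.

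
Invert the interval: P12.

First reduce the compound perfect twelfth to its simple form, a perfect fifth.
Interval numbers invert to sum to nine: 5 + 4 = 9, so a fifth inverts to a fourth.
Quality inverts too: perfect stays perfect. That makes the inversion a perfect fourth.

perfect fourth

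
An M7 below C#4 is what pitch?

The seventh takes the letter from C down to D.
Moving 11 semitones down from C#4 (the size of a major seventh) reaches D3.

D3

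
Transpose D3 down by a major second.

C3

Counting two letter names down from D lands on C.
A major second spans 2 semitones, so from D3 the target pitch is C3.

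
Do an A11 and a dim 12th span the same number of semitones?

An augmented eleventh = 18 semitones = a diminished twelfth; enharmonically equal.

Yes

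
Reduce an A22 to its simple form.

Each octave removed subtracts seven from the number: 22 − 14 = 8.
So an augmented twenty-second is 2 octaves plus an augmented octave. The quality is unchanged.

augmented octave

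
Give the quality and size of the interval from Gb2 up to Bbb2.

minor third

G to B spans three letter names (G-A-B), so the interval is some kind of third.
A major third would be 4 semitones, but Gb2 to Bbb2 is 3 — one semitone narrower, making it a minor third.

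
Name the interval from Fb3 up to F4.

F to F is the same letter name, plus an octave: an octave.
Fb3 to F4 spans 13 semitones — one semitone wider than the perfect octave (12) — giving an augmented octave.

augmented octave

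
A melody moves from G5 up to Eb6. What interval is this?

G to E spans six letter names (G-A-B-C-D-E), so the interval is some kind of sixth.
A major sixth would be 9 semitones, but G5 to Eb6 is 8 — one semitone narrower, making it a minor sixth.

minor sixth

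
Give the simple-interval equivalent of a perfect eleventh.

Subtracting seven from the interval number removes an octave: 11 − 7 = 4.
That makes a perfect eleventh a compound perfect fourth — an octave plus a perfect fourth.

P4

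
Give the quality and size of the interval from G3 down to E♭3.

Descending from G3 to Eb3 is the same interval as ascending Eb3 to G3.
E to G spans three letter names (E-F-G): a third.
Eb3 to G3 is 4 semitones, matching the major third exactly, so the quality is major.

major third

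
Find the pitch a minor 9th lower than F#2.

Two letters down from F (plus an octave) reaches E.
A minor ninth spans 13 semitones, so from F#2 the target pitch is E#1.

E#1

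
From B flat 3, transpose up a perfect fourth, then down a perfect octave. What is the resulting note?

E flat 3

A perfect fourth up from Bb3 is Eb4.
Eb4 down a perfect octave → Eb3 (12 semitones).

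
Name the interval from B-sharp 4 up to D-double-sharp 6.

B to D spans three letter names (B-C-D), plus an octave: a tenth.
Counting semitones, B#4→D##6 is 16, which is the major tenth.
(Equivalently, a compound major third: a major third plus an octave.)

major 10th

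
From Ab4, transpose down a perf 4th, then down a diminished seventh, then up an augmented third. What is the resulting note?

Down a perfect fourth from Ab4: Eb4 (5 semitones down).
Down a diminished seventh from Eb4: F#3 (9 semitones down).
F#3 up an augmented third → A##3 (5 semitones).

A##3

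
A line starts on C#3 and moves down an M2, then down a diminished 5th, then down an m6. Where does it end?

C#3 down a major second → B2 (2 semitones).
A diminished fifth down from B2 is E#2.
Down a minor sixth from E#2: G##1 (8 semitones down).

G##1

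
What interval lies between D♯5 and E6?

m9

D to E spans two letter names (D-E), plus an octave — that makes it a ninth of some quality.
D#5 to E6 is 13 semitones, a half step short of the major ninth (14), so this is minor.
(Equivalently, a compound minor second: a minor second plus an octave.)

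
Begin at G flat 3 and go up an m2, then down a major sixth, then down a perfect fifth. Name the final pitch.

Up a minor second from Gb3: Abb3 (1 semitone up).
A major sixth down from Abb3 is Cbb3.
Cbb3 down a perfect fifth → Fbb2 (7 semitones).

F double-flat 2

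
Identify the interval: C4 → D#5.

A9

C to D spans two letter names (C-D), plus an octave — that makes it a ninth of some quality.
C4 to D#5 spans 15 semitones — one semitone wider than the major ninth (14) — giving an augmented ninth.
(Equivalently, a compound augmented second: an augmented second plus an octave.)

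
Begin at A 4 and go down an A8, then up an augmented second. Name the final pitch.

B 3

An augmented octave down from A4 is Ab3.
An augmented second up from Ab3 is B3.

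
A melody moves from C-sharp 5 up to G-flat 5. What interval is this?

doubly diminished fifth

C to G spans five letter names (C-D-E-F-G) — that makes it a fifth of some quality.
A perfect fifth would be 7 semitones; C#5 to Gb5 is 5, two semitones narrower, so the interval is doubly diminished.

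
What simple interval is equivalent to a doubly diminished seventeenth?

doubly diminished 3rd

Subtracting seven from the interval number removes an octave: 17 − 14 = 3.
That makes a doubly diminished seventeenth a compound doubly diminished third — 2 octaves plus a doubly diminished third.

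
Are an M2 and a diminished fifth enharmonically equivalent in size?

No

A major second spans 2 semitones; a diminished fifth spans 6 semitones. They differ by 4.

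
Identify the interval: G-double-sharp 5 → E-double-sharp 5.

Descending from G##5 to E##5 is the same interval as ascending E##5 to G##5.
E to G spans three letter names (E-F-G), so the interval is some kind of third.
A major third would be 4 semitones, but E##5 to G##5 is 3 — one semitone narrower, making it a minor third.

m3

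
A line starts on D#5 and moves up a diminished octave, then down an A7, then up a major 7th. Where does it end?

Db6

D#5 up a diminished octave → D6 (11 semitones).
D6 down an augmented seventh → Ebb5 (12 semitones).
A major seventh up from Ebb5 is Db6.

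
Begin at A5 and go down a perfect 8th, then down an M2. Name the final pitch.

A5 down a perfect octave → A4 (12 semitones).
A4 down a major second → G4 (2 semitones).

G4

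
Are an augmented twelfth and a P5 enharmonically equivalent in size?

No

20 semitones (augmented twelfth) vs 7 semitones (perfect fifth): not equal.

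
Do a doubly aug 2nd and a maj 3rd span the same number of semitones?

Both span 4 semitones: a doubly augmented second and a major third are the same chromatic distance.

Yes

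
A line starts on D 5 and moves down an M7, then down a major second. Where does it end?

D flat 4

D5 down a major seventh → Eb4 (11 semitones).
Eb4 down a major second → Db4 (2 semitones).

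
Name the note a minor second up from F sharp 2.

The second takes the letter from F up to G.
Moving 1 semitone up from F#2 (the size of a minor second) reaches G2.

G 2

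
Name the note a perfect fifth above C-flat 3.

G-flat 3

Five letter names up from C: G.
A perfect fifth is 7 semitones; 7 semitones up from Cb3 gives Gb3.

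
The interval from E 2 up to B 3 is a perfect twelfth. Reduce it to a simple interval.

perfect 5th

Subtracting seven from the interval number removes an octave: 12 − 7 = 5.
That makes a perfect twelfth a compound perfect fifth — an octave plus a perfect fifth.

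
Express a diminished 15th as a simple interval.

diminished 8th

Take out an octave (7 from the number): 15 − 7 = 8.
Quality carries through unchanged, so the simple form is a diminished octave.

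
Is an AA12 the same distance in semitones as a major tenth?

No

A doubly augmented twelfth is 21 semitones but a major tenth is 16 semitones — different sizes.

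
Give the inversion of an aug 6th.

Interval numbers invert to sum to nine: 6 + 3 = 9, so a sixth inverts to a third.
And augmented becomes diminished under inversion, so we get a diminished third.

diminished 3rd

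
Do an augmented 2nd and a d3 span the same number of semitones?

No

An augmented second is 3 semitones but a diminished third is 2 semitones — different sizes.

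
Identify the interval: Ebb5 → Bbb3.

Descending from Ebb5 to Bbb3 is the same interval as ascending Bbb3 to Ebb5.
B to E spans four letter names (B-C-D-E), plus an octave: an eleventh.
The perfect eleventh spans 17 semitones, and Bbb3 to Ebb5 is exactly 17 semitones — so this is a perfect eleventh.
(Equivalently, a compound perfect fourth: a perfect fourth plus an octave.)

perfect eleventh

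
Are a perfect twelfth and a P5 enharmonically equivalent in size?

No

19 semitones (perfect twelfth) vs 7 semitones (perfect fifth): not equal.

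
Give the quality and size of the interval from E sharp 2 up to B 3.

E to B spans five letter names (E-F-G-A-B), plus an octave — that makes it a twelfth of some quality.
A perfect twelfth would be 19 semitones; E#2 to B3 is 18, one semitone narrower, so the interval is diminished.
(Equivalently, a compound diminished fifth: a diminished fifth plus an octave.)

diminished twelfth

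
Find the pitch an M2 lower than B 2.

A 2

Two letter names down from B: A.
A major second spans 2 semitones, so from B2 the target pitch is A2.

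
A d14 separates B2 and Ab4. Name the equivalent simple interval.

Subtracting seven from the interval number removes an octave: 14 − 7 = 7.
Quality carries through unchanged, so the simple form is a diminished seventh.

diminished seventh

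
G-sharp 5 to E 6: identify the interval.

G to E spans six letter names (G-A-B-C-D-E): a sixth.
G#5 to E6 is 8 semitones, a half step short of the major sixth (9), so this is minor.

minor 6th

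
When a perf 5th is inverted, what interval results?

Interval numbers invert to sum to nine: 5 + 4 = 9, so a fifth inverts to a fourth.
The quality also flips — perfect stays perfect — giving a perfect fourth.

perfect 4th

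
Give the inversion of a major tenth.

First reduce the compound major tenth to its simple form, a major third.
Inverted interval numbers add to nine, so a third pairs with a sixth (3 + 6 = 9).
The quality also flips — major becomes minor — giving a minor sixth.

minor sixth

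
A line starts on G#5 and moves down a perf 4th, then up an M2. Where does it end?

G#5 down a perfect fourth → D#5 (5 semitones).
Up a major second from D#5: E#5 (2 semitones up).

E#5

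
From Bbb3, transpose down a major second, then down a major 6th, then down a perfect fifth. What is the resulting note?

Fbb2

Bbb3 down a major second → Abb3 (2 semitones).
Down a major sixth from Abb3: Cbb3 (9 semitones down).
A perfect fifth down from Cbb3 is Fbb2.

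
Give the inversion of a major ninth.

m7

First reduce the compound major ninth to its simple form, a major second.
Interval numbers invert to sum to nine: 2 + 7 = 9, so a second inverts to a seventh.
The quality also flips — major becomes minor — giving a minor seventh.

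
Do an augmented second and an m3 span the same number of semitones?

An augmented second spans 3 semitones, and a minor third also spans 3 semitones — they're enharmonic.

Yes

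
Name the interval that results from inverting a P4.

Interval numbers invert to sum to nine: 4 + 5 = 9, so a fourth inverts to a fifth.
And perfect stays perfect under inversion, so we get a perfect fifth.

perfect fifth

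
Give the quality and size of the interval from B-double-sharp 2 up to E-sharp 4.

diminished eleventh

B to E spans four letter names (B-C-D-E), plus an octave, so the interval is some kind of eleventh.
The perfect eleventh is 17 semitones; here we have 16, one semitone narrower: diminished.
(Equivalently, a compound diminished fourth: a diminished fourth plus an octave.)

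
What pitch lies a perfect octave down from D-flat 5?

The letter stays D (same as the start), shifted an octave down.
A perfect octave spans 12 semitones, so from Db5 the target pitch is Db4.

D-flat 4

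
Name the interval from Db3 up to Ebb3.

D to E spans two letter names (D-E) — that makes it a second of some quality.
A major second would be 2 semitones, but Db3 to Ebb3 is 1 — one semitone narrower, making it a minor second.

minor 2nd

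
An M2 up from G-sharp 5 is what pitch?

The second takes the letter from G up to A.
A major second is 2 semitones; 2 semitones up from G#5 gives A#5.

A-sharp 5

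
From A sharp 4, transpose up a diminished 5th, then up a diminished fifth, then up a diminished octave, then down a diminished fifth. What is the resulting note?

E flat 6

A diminished fifth up from A#4 is E5.
A diminished fifth up from E5 is Bb5.
A diminished octave up from Bb5 is Bbb6.
A diminished fifth down from Bbb6 is Eb6.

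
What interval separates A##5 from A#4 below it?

Descending from A##5 to A#4 is the same interval as ascending A#4 to A##5.
A to A is the same letter name, plus an octave: an octave.
A#4 to A##5 spans 13 semitones — one semitone wider than the perfect octave (12) — giving an augmented octave.

A8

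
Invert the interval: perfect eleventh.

First reduce the compound perfect eleventh to its simple form, a perfect fourth.
Interval numbers invert to sum to nine: 4 + 5 = 9, so a fourth inverts to a fifth.
And perfect stays perfect under inversion, so we get a perfect fifth.

perfect fifth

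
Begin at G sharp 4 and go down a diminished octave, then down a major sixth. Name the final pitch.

G#4 down a diminished octave → G##3 (11 semitones).
Down a major sixth from G##3: B#2 (9 semitones down).

B sharp 2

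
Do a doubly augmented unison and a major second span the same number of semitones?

Yes

Both span 2 semitones: a doubly augmented unison and a major second are the same chromatic distance.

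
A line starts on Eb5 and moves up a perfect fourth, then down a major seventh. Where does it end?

Bbb4

A perfect fourth up from Eb5 is Ab5.
Down a major seventh from Ab5: Bbb4 (11 semitones down).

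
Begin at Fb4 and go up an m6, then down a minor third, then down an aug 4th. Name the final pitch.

A minor sixth up from Fb4 is Dbb5.
Dbb5 down a minor third → Bbb4 (3 semitones).
Down an augmented fourth from Bbb4: Fbb4 (6 semitones down).

Fbb4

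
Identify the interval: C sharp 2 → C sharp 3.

C to C is the same letter name, plus an octave, so the interval is some kind of octave.
Counting semitones, C#2→C#3 is 12, which is the perfect octave.

perfect octave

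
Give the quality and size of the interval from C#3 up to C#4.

P8

C to C is the same letter name, plus an octave, so the interval is some kind of octave.
The perfect octave spans 12 semitones, and C#3 to C#4 is exactly 12 semitones — so this is a perfect octave.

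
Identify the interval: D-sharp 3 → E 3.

minor 2nd

D to E spans two letter names (D-E) — that makes it a second of some quality.
A major second would be 2 semitones, but D#3 to E3 is 1 — one semitone narrower, making it a minor second.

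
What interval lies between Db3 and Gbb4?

diminished 11th

D to G spans four letter names (D-E-F-G), plus an octave — that makes it an eleventh of some quality.
A perfect eleventh would be 17 semitones; Db3 to Gbb4 is 16, one semitone narrower, so the interval is diminished.
(Equivalently, a compound diminished fourth: a diminished fourth plus an octave.)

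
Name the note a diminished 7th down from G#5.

Counting seven letter names down from G lands on A.
A diminished seventh is 9 semitones; 9 semitones down from G#5 gives A##4.

A##4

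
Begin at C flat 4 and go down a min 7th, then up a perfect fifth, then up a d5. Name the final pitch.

E double-flat 4

A minor seventh down from Cb4 is Db3.
Db3 up a perfect fifth → Ab3 (7 semitones).
A diminished fifth up from Ab3 is Ebb4.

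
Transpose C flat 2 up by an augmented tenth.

Counting three letter names plus an octave up from C lands on E.
An augmented tenth is 17 semitones; 17 semitones up from Cb2 gives E3.

E 3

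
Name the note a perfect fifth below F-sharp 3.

The fifth takes the letter from F down to B.
A perfect fifth spans 7 semitones, so from F#3 the target pitch is B2.

B 2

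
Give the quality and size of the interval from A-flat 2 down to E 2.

Descending from Ab2 to E2 is the same interval as ascending E2 to Ab2.
E to A spans four letter names (E-F-G-A), so the interval is some kind of fourth.
The perfect fourth is 5 semitones; here we have 4, one semitone narrower: diminished.

d4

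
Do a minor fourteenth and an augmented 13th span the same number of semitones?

Yes

A minor fourteenth = 22 semitones = an augmented thirteenth; enharmonically equal.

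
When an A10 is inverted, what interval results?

First reduce the compound augmented tenth to its simple form, an augmented third.
Inverted interval numbers add to nine, so a third pairs with a sixth (3 + 6 = 9).
The quality also flips — augmented becomes diminished — giving a diminished sixth.

diminished sixth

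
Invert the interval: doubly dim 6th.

doubly augmented third

The rule of nine gives the new number: 9 − 6 = 3, so a sixth becomes a third.
Quality inverts too: doubly diminished becomes doubly augmented. That makes the inversion a doubly augmented third.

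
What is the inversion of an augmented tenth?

First reduce the compound augmented tenth to its simple form, an augmented third.
Inverted interval numbers add to nine, so a third pairs with a sixth (3 + 6 = 9).
And augmented becomes diminished under inversion, so we get a diminished sixth.

diminished 6th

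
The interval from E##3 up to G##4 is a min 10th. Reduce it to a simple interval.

Take out an octave (7 from the number): 10 − 7 = 3.
That makes a minor tenth a compound minor third — an octave plus a minor third.

minor 3rd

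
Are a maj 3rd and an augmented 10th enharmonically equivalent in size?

No

A major third is 4 semitones but an augmented tenth is 17 semitones — different sizes.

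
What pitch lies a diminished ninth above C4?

Dbb5

Counting two letter names plus an octave up from C lands on D.
Moving 12 semitones up from C4 (the size of a diminished ninth) reaches Dbb5.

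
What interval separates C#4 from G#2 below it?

perfect eleventh

Descending from C#4 to G#2 is the same interval as ascending G#2 to C#4.
G to C spans four letter names (G-A-B-C), plus an octave, so the interval is some kind of eleventh.
The perfect eleventh spans 17 semitones, and G#2 to C#4 is exactly 17 semitones — so this is a perfect eleventh.
(Equivalently, a compound perfect fourth: a perfect fourth plus an octave.)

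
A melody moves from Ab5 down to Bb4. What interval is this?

minor 7th

Descending from Ab5 to Bb4 is the same interval as ascending Bb4 to Ab5.
B to A spans seven letter names (B-C-D-E-F-G-A), so the interval is some kind of seventh.
A major seventh would be 11 semitones, but Bb4 to Ab5 is 10 — one semitone narrower, making it a minor seventh.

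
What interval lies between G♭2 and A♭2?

G to A spans two letter names (G-A): a second.
The major second spans 2 semitones, and Gb2 to Ab2 is exactly 2 semitones — so this is a major second.

M2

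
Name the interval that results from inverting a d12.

augmented fourth

First reduce the compound diminished twelfth to its simple form, a diminished fifth.
Inverted interval numbers add to nine, so a fifth pairs with a fourth (5 + 4 = 9).
And diminished becomes augmented under inversion, so we get an augmented fourth.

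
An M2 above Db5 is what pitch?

Two letter names up from D: E.
A major second spans 2 semitones, so from Db5 the target pitch is Eb5.

Eb5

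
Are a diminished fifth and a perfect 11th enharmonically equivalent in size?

A diminished fifth is 6 semitones but a perfect eleventh is 17 semitones — different sizes.

No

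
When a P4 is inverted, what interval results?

perfect 5th

The rule of nine gives the new number: 9 − 4 = 5, so a fourth becomes a fifth.
The quality also flips — perfect stays perfect — giving a perfect fifth.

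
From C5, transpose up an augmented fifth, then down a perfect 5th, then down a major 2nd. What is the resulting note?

An augmented fifth up from C5 is G#5.
G#5 down a perfect fifth → C#5 (7 semitones).
A major second down from C#5 is B4.

B4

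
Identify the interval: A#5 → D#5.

Descending from A#5 to D#5 is the same interval as ascending D#5 to A#5.
D to A spans five letter names (D-E-F-G-A) — that makes it a fifth of some quality.
The perfect fifth spans 7 semitones, and D#5 to A#5 is exactly 7 semitones — so this is a perfect fifth.

P5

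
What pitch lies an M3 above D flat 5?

The third takes the letter from D up to F.
A major third spans 4 semitones, so from Db5 the target pitch is F5.

F 5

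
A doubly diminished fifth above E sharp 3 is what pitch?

B flat 3

Five letter names up from E: B.
A doubly diminished fifth spans 5 semitones, so from E#3 the target pitch is Bb3.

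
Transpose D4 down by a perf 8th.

An octave keeps the letter name D, an octave down from D.
A perfect octave is 12 semitones; 12 semitones down from D4 gives D3.

D3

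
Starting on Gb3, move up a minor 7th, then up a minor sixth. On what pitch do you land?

Gb3 up a minor seventh → Fb4 (10 semitones).
Fb4 up a minor sixth → Dbb5 (8 semitones).

Dbb5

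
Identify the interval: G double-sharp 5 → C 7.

dd11

G to C spans four letter names (G-A-B-C), plus an octave — that makes it an eleventh of some quality.
The perfect eleventh is 17 semitones; here we have 15, two semitones narrower: doubly diminished.
(Equivalently, a compound doubly diminished fourth: a doubly diminished fourth plus an octave.)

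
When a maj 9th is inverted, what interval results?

First reduce the compound major ninth to its simple form, a major second.
Inverted interval numbers add to nine, so a second pairs with a seventh (2 + 7 = 9).
Quality inverts too: major becomes minor. That makes the inversion a minor seventh.

minor 7th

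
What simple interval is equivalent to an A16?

Take out 2 octaves (14 from the number): 16 − 14 = 2.
That makes an augmented sixteenth a compound augmented second — 2 octaves plus an augmented second.

augmented 2nd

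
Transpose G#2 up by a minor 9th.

Two letters up from G (plus an octave) reaches A.
A minor ninth is 13 semitones; 13 semitones up from G#2 gives A3.

A3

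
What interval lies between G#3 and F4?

diminished 7th

G to F spans seven letter names (G-A-B-C-D-E-F): a seventh.
G#3 to F4 spans 9 semitones — two semitones narrower than the major seventh (11) — giving a diminished seventh.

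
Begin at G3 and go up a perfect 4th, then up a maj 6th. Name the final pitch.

A4

Up a perfect fourth from G3: C4 (5 semitones up).
Up a major sixth from C4: A4 (9 semitones up).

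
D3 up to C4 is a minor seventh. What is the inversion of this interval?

Inverted interval numbers add to nine, so a seventh pairs with a second (7 + 2 = 9).
Quality inverts too: minor becomes major. That makes the inversion a major second.

major second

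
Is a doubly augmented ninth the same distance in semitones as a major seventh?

No

A doubly augmented ninth spans 16 semitones; a major seventh spans 11 semitones. They differ by 5.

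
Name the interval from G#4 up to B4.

G to B spans three letter names (G-A-B), so the interval is some kind of third.
At 3 semitones, G#4→B4 falls one short of a major third: minor.

minor third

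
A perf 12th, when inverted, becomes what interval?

First reduce the compound perfect twelfth to its simple form, a perfect fifth.
Inverted interval numbers add to nine, so a fifth pairs with a fourth (5 + 4 = 9).
The quality also flips — perfect stays perfect — giving a perfect fourth.

P4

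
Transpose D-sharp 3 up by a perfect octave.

D-sharp 4

An octave keeps the letter name D, an octave up from D.
A perfect octave spans 12 semitones, so from D#3 the target pitch is D#4.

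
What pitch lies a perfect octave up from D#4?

For an octave the letter name doesn't change: still D, an octave up.
Moving 12 semitones up from D#4 (the size of a perfect octave) reaches D#5.

D#5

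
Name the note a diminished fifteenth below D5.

D#3

For a fifteenth the letter name doesn't change: still D, two octaves down.
A diminished fifteenth is 23 semitones; 23 semitones down from D5 gives D#3.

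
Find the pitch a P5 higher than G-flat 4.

Counting five letter names up from G lands on D.
A perfect fifth is 7 semitones; 7 semitones up from Gb4 gives Db5.

D-flat 5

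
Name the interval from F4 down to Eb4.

Descending from F4 to Eb4 is the same interval as ascending Eb4 to F4.
E to F spans two letter names (E-F) — that makes it a second of some quality.
The major second spans 2 semitones, and Eb4 to F4 is exactly 2 semitones — so this is a major second.

major 2nd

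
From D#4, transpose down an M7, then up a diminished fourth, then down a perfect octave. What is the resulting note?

Down a major seventh from D#4: E3 (11 semitones down).
E3 up a diminished fourth → Ab3 (4 semitones).
Down a perfect octave from Ab3: Ab2 (12 semitones down).

Ab2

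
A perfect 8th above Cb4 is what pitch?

Cb5

An octave keeps the letter name C, an octave up from C.
Moving 12 semitones up from Cb4 (the size of a perfect octave) reaches Cb5.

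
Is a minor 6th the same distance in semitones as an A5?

Yes

Both span 8 semitones: a minor sixth and an augmented fifth are the same chromatic distance.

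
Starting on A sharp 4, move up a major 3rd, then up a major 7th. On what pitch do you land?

B double-sharp 5

A#4 up a major third → C##5 (4 semitones).
C##5 up a major seventh → B##5 (11 semitones).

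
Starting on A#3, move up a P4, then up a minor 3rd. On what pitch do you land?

F#4

A perfect fourth up from A#3 is D#4.
A minor third up from D#4 is F#4.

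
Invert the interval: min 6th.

major third

Inverted interval numbers add to nine, so a sixth pairs with a third (6 + 3 = 9).
And minor becomes major under inversion, so we get a major third.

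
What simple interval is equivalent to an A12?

Subtracting seven from the interval number removes an octave: 12 − 7 = 5.
Quality carries through unchanged, so the simple form is an augmented fifth.

A5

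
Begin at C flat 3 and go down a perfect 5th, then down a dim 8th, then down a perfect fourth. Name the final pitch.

Cb3 down a perfect fifth → Fb2 (7 semitones).
Down a diminished octave from Fb2: F1 (11 semitones down).
A perfect fourth down from F1 is C1.

C 1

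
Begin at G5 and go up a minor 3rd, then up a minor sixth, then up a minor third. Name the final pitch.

G5 up a minor third → Bb5 (3 semitones).
A minor sixth up from Bb5 is Gb6.
A minor third up from Gb6 is Bbb6.

Bbb6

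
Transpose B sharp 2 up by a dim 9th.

C 4

The ninth's letter: B up two letter names plus an octave → C.
A diminished ninth is 12 semitones; 12 semitones up from B#2 gives C4.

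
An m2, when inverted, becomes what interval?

The rule of nine gives the new number: 9 − 2 = 7, so a second becomes a seventh.
Quality inverts too: minor becomes major. That makes the inversion a major seventh.

major 7th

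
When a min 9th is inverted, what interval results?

major seventh

First reduce the compound minor ninth to its simple form, a minor second.
Inverted interval numbers add to nine, so a second pairs with a seventh (2 + 7 = 9).
And minor becomes major under inversion, so we get a major seventh.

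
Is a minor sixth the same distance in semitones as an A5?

Both span 8 semitones: a minor sixth and an augmented fifth are the same chromatic distance.

Yes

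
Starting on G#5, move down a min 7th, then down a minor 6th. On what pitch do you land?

C##4

A minor seventh down from G#5 is A#4.
A minor sixth down from A#4 is C##4.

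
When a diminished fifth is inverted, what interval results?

The rule of nine gives the new number: 9 − 5 = 4, so a fifth becomes a fourth.
The quality also flips — diminished becomes augmented — giving an augmented fourth.

augmented 4th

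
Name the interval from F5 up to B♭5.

F to B spans four letter names (F-G-A-B) — that makes it a fourth of some quality.
The perfect fourth spans 5 semitones, and F5 to Bb5 is exactly 5 semitones — so this is a perfect fourth.

perfect fourth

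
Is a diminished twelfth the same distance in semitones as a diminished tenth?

No

A diminished twelfth is 18 semitones but a diminished tenth is 14 semitones — different sizes.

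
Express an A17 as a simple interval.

augmented 3rd

Each octave removed subtracts seven from the number: 17 − 14 = 3.
So an augmented seventeenth is 2 octaves plus an augmented third. The quality is unchanged.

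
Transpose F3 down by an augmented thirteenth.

The thirteenth's letter: F down six letter names plus an octave → A.
Moving 22 semitones down from F3 (the size of an augmented thirteenth) reaches Abb1.

Abb1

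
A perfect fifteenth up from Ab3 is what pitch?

For a fifteenth the letter name doesn't change: still A, two octaves up.
A perfect fifteenth spans 24 semitones, so from Ab3 the target pitch is Ab5.

Ab5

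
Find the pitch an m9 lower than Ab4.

Two letters down from A (plus an octave) reaches G.
Moving 13 semitones down from Ab4 (the size of a minor ninth) reaches G3.

G3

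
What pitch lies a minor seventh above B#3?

A#4

Counting seven letter names up from B lands on A.
A minor seventh spans 10 semitones, so from B#3 the target pitch is A#4.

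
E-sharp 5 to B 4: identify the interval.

augmented fourth

Descending from E#5 to B4 is the same interval as ascending B4 to E#5.
B to E spans four letter names (B-C-D-E), so the interval is some kind of fourth.
A perfect fourth would be 5 semitones; B4 to E#5 is 6, one semitone wider, so the interval is augmented.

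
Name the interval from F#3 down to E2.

major 9th

Descending from F#3 to E2 is the same interval as ascending E2 to F#3.
E to F spans two letter names (E-F), plus an octave — that makes it a ninth of some quality.
Counting semitones, E2→F#3 is 14, which is the major ninth.
(Equivalently, a compound major second: a major second plus an octave.)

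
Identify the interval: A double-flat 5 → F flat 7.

A to F spans six letter names (A-B-C-D-E-F), plus an octave: a thirteenth.
Counting semitones, Abb5→Fb7 is 21, which is the major thirteenth.
(Equivalently, a compound major sixth: a major sixth plus an octave.)

major thirteenth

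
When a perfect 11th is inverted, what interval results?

P5

First reduce the compound perfect eleventh to its simple form, a perfect fourth.
Inverted interval numbers add to nine, so a fourth pairs with a fifth (4 + 5 = 9).
Quality inverts too: perfect stays perfect. That makes the inversion a perfect fifth.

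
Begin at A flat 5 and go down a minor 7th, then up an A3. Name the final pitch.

D sharp 5

Down a minor seventh from Ab5: Bb4 (10 semitones down).
An augmented third up from Bb4 is D#5.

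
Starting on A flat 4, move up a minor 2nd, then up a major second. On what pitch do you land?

C flat 5

Ab4 up a minor second → Bbb4 (1 semitone).
Bbb4 up a major second → Cb5 (2 semitones).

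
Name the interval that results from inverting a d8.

A1

Interval numbers invert to sum to nine: 8 + 1 = 9, so an octave inverts to a unison.
Quality inverts too: diminished becomes augmented. That makes the inversion an augmented unison.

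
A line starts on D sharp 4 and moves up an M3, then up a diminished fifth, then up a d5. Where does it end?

G 5

D#4 up a major third → F##4 (4 semitones).
A diminished fifth up from F##4 is C#5.
Up a diminished fifth from C#5: G5 (6 semitones up).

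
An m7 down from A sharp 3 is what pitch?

The seventh takes the letter from A down to B.
A minor seventh is 10 semitones; 10 semitones down from A#3 gives B#2.

B sharp 2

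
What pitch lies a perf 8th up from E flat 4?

E flat 5

An octave keeps the letter name E, an octave up from E.
A perfect octave is 12 semitones; 12 semitones up from Eb4 gives Eb5.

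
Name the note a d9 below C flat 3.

Counting two letter names plus an octave down from C lands on B.
A diminished ninth is 12 semitones; 12 semitones down from Cb3 gives B1.

B 1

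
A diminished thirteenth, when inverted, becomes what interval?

augmented third

First reduce the compound diminished thirteenth to its simple form, a diminished sixth.
Interval numbers invert to sum to nine: 6 + 3 = 9, so a sixth inverts to a third.
Quality inverts too: diminished becomes augmented. That makes the inversion an augmented third.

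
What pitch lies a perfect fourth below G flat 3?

D flat 3

The fourth takes the letter from G down to D.
A perfect fourth is 5 semitones; 5 semitones down from Gb3 gives Db3.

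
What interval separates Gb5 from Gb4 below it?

P8

Descending from Gb5 to Gb4 is the same interval as ascending Gb4 to Gb5.
G to G is the same letter name, plus an octave: an octave.
Counting semitones, Gb4→Gb5 is 12, which is the perfect octave.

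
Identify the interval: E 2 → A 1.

perfect fifth

Descending from E2 to A1 is the same interval as ascending A1 to E2.
A to E spans five letter names (A-B-C-D-E) — that makes it a fifth of some quality.
Counting semitones, A1→E2 is 7, which is the perfect fifth.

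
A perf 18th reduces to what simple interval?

Take out 2 octaves (14 from the number): 18 − 14 = 4.
Quality carries through unchanged, so the simple form is a perfect fourth.

perfect 4th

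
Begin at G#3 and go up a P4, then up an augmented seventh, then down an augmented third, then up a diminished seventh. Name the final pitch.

A perfect fourth up from G#3 is C#4.
Up an augmented seventh from C#4: B##4 (12 semitones up).
B##4 down an augmented third → G#4 (5 semitones).
A diminished seventh up from G#4 is F5.

F5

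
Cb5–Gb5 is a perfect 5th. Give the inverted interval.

P4

The rule of nine gives the new number: 9 − 5 = 4, so a fifth becomes a fourth.
Quality inverts too: perfect stays perfect. That makes the inversion a perfect fourth.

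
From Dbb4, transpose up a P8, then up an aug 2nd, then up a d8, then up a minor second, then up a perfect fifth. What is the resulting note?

A perfect octave up from Dbb4 is Dbb5.
An augmented second up from Dbb5 is Eb5.
Eb5 up a diminished octave → Ebb6 (11 semitones).
A minor second up from Ebb6 is Fbb6.
A perfect fifth up from Fbb6 is Cbb7.

Cbb7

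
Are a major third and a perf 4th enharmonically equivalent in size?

No

A major third is 4 semitones but a perfect fourth is 5 semitones — different sizes.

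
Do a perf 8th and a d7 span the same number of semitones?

A perfect octave is 12 semitones but a diminished seventh is 9 semitones — different sizes.

No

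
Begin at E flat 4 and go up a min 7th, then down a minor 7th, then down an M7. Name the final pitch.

Eb4 up a minor seventh → Db5 (10 semitones).
A minor seventh down from Db5 is Eb4.
Down a major seventh from Eb4: Fb3 (11 semitones down).

F flat 3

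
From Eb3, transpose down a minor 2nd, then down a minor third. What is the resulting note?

Down a minor second from Eb3: D3 (1 semitone down).
D3 down a minor third → B2 (3 semitones).

B2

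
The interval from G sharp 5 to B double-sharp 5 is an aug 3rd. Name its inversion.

diminished sixth

Interval numbers invert to sum to nine: 3 + 6 = 9, so a third inverts to a sixth.
The quality also flips — augmented becomes diminished — giving a diminished sixth.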